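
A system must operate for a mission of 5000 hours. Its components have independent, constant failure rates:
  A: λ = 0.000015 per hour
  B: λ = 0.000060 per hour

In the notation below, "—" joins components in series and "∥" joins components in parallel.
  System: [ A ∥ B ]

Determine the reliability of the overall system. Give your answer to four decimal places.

0.9813

R(A) = exp(−0.000015 × 5000) = 0.927743
R(B) = exp(−0.000060 × 5000) = 0.740818
Parallel (A and B): 1 − (1 − 0.927743)(1 − 0.740818) = 0.9813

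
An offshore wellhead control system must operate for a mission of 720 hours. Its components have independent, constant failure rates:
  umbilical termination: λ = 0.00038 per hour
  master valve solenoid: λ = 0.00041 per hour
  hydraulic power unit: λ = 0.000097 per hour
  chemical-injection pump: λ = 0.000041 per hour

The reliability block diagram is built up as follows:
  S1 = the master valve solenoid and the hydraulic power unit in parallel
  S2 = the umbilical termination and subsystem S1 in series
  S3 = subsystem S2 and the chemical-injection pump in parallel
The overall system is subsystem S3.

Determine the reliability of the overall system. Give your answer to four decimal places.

R(umbilical termination) = exp(−0.00038 × 720) = 0.760636
R(master valve solenoid) = exp(−0.00041 × 720) = 0.744383
R(hydraulic power unit) = exp(−0.000097 × 720) = 0.932543
R(chemical-injection pump) = exp(−0.000041 × 720) = 0.970911
Parallel (master valve solenoid and hydraulic power unit): 1 − (1 − 0.744383)(1 − 0.932543) = 0.982757
Series (umbilical termination and [0.982757]): 0.760636 × 0.982757 = 0.747520
Parallel ([0.747520] and chemical-injection pump): 1 − (1 − 0.747520)(1 − 0.970911) = 0.9927

0.9927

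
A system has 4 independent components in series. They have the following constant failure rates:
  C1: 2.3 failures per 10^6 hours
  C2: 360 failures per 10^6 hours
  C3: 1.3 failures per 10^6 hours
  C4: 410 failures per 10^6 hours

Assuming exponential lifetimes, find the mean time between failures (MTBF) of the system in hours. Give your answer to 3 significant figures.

1290

Series of exponential components: λ_sys = Σ λ_i
λ_sys = 0.0000023 + 0.00036 + 0.0000013 + 0.00041 = 7.7360e-04 /h
MTBF = 1 / λ_sys = 1290 h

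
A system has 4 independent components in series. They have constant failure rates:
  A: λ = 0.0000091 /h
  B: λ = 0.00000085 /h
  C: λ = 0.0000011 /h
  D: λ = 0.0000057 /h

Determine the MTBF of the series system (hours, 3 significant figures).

Series of exponential components: λ_sys = Σ λ_i
λ_sys = 0.0000091 + 0.00000085 + 0.0000011 + 0.0000057 = 1.6750e-05 /h
MTBF = 1 / λ_sys = 59700 h

59700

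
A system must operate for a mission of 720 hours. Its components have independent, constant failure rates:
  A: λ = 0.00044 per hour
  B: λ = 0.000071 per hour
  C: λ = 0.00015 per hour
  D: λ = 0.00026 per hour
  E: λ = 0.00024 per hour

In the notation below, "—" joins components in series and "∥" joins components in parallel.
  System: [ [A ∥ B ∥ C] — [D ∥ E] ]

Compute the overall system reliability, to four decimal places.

0.9716

R(A) = exp(−0.00044 × 720) = 0.728476
R(B) = exp(−0.000071 × 720) = 0.950165
R(C) = exp(−0.00015 × 720) = 0.897628
R(D) = exp(−0.00026 × 720) = 0.829278
R(E) = exp(−0.00024 × 720) = 0.841306
Parallel (A, B, and C): 1 − (1 − 0.728476)(1 − 0.950165)(1 − 0.897628) = 0.998615
Parallel (D and E): 1 − (1 − 0.829278)(1 − 0.841306) = 0.972907
Series ([0.998615] and [0.972907]): 0.998615 × 0.972907 = 0.9716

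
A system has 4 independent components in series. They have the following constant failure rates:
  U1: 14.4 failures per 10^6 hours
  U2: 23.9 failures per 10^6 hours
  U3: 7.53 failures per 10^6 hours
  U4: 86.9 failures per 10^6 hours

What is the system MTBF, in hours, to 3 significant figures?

7530

Series of exponential components: λ_sys = Σ λ_i
λ_sys = 0.0000144 + 0.0000239 + 0.00000753 + 0.0000869 = 1.3273e-04 /h
MTBF = 1 / λ_sys = 7530 h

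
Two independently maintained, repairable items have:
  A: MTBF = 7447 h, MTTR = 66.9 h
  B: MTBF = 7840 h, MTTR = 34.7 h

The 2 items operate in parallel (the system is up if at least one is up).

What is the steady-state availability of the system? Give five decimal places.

0.99996

A(A) = MTBF/(MTBF+MTTR) = 7447/(7447+66.9) = 0.991097
A(B) = MTBF/(MTBF+MTTR) = 7840/(7840+34.7) = 0.995593
Parallel availability: 1 − (1 − 0.991097)(1 − 0.995593) = 0.99996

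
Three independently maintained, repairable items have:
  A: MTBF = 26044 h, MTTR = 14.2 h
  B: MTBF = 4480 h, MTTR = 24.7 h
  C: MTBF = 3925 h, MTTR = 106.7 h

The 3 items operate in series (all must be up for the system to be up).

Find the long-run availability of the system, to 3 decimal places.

0.968

A(A) = MTBF/(MTBF+MTTR) = 26044/(26044+14.2) = 0.999455
A(B) = MTBF/(MTBF+MTTR) = 4480/(4480+24.7) = 0.994517
A(C) = MTBF/(MTBF+MTTR) = 3925/(3925+106.7) = 0.973535
Series availability: 0.999455 × 0.994517 × 0.973535 = 0.968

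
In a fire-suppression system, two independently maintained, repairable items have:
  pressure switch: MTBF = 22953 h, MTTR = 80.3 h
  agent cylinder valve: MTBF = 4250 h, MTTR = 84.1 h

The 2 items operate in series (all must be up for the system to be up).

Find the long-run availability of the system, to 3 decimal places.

A(pressure switch) = MTBF/(MTBF+MTTR) = 22953/(22953+80.3) = 0.996514
A(agent cylinder valve) = MTBF/(MTBF+MTTR) = 4250/(4250+84.1) = 0.980596
Series availability: 0.996514 × 0.980596 = 0.977

0.977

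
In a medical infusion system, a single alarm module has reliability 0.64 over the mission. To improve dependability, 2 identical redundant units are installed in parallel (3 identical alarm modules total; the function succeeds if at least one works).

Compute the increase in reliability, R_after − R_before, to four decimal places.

R_before = 0.64
R_after = 1 − (1 − 0.64)^3 = 0.9533
ΔR = 0.9533 − 0.64 = 0.3133

0.3133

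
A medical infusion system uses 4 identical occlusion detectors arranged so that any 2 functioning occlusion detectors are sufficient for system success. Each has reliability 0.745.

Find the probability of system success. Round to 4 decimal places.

0.9464

R = Σ_{i=2}^{4} C(4,i) p^i (1−p)^{4−i} with p = 0.745
C(4,2)·0.745^2·0.255^2 = 0.216543
C(4,3)·0.745^3·0.255^1 = 0.421763
C(4,4)·0.745^4·0.255^0 = 0.308053
Sum = 0.9464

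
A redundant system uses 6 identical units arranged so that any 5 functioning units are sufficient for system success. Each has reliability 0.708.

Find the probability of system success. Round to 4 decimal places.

0.4376

R = Σ_{i=5}^{6} C(6,i) p^i (1−p)^{6−i} with p = 0.708
C(6,5)·0.708^5·0.292^1 = 0.311674
C(6,6)·0.708^6·0.292^0 = 0.125950
Sum = 0.4376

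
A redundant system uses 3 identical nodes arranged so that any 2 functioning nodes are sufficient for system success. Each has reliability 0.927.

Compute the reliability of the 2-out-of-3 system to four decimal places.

R = Σ_{i=2}^{3} C(3,i) p^i (1−p)^{3−i} with p = 0.927
C(3,2)·0.927^2·0.073^1 = 0.188193
C(3,3)·0.927^3·0.073^0 = 0.796598
Sum = 0.9848

0.9848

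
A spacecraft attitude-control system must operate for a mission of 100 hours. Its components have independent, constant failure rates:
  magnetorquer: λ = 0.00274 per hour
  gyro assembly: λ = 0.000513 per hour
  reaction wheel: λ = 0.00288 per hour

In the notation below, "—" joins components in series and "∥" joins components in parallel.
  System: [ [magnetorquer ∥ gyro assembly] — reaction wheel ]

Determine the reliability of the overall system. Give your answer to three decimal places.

R(magnetorquer) = exp(−0.00274 × 100) = 0.76033
R(gyro assembly) = exp(−0.000513 × 100) = 0.94999
R(reaction wheel) = exp(−0.00288 × 100) = 0.74976
Parallel (magnetorquer and gyro assembly): 1 − (1 − 0.76033)(1 − 0.94999) = 0.98801
Series ([0.98801] and reaction wheel): 0.98801 × 0.74976 = 0.741

0.741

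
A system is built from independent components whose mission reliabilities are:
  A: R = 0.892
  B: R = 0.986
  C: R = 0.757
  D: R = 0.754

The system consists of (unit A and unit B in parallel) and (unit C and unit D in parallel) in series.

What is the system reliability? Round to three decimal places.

Parallel (A and B): 1 − (1 − 0.89200)(1 − 0.98600) = 0.99849
Parallel (C and D): 1 − (1 − 0.75700)(1 − 0.75400) = 0.94022
Series ([0.99849] and [0.94022]): 0.99849 × 0.94022 = 0.939

0.939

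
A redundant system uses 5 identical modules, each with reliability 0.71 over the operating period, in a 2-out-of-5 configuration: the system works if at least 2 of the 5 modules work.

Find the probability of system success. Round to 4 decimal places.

0.9728

R = Σ_{i=2}^{5} C(5,i) p^i (1−p)^{5−i} with p = 0.71
C(5,2)·0.71^2·0.29^3 = 0.122945
C(5,3)·0.71^3·0.29^2 = 0.301003
C(5,4)·0.71^4·0.29^1 = 0.368469
C(5,5)·0.71^5·0.29^0 = 0.180423
Sum = 0.9728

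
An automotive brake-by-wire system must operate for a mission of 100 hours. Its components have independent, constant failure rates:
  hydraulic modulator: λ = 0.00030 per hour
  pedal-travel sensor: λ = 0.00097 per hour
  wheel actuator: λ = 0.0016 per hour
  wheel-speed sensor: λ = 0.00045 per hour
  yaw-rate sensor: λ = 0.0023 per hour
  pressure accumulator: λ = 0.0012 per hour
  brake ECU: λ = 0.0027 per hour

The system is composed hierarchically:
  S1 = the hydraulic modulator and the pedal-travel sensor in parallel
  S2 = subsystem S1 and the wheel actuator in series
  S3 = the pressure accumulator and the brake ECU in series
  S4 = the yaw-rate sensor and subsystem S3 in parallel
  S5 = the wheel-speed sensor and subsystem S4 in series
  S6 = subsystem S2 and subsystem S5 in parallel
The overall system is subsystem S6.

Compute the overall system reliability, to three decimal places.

0.984

R(hydraulic modulator) = exp(−0.00030 × 100) = 0.97045
R(pedal-travel sensor) = exp(−0.00097 × 100) = 0.90756
R(wheel actuator) = exp(−0.0016 × 100) = 0.85214
R(wheel-speed sensor) = exp(−0.00045 × 100) = 0.95600
R(yaw-rate sensor) = exp(−0.0023 × 100) = 0.79453
R(pressure accumulator) = exp(−0.0012 × 100) = 0.88692
R(brake ECU) = exp(−0.0027 × 100) = 0.76338
Parallel (hydraulic modulator and pedal-travel sensor): 1 − (1 − 0.97045)(1 − 0.90756) = 0.99727
Series ([0.99727] and wheel actuator): 0.99727 × 0.85214 = 0.84981
Series (pressure accumulator and brake ECU): 0.88692 × 0.76338 = 0.67706
Parallel (yaw-rate sensor and [0.67706]): 1 − (1 − 0.79453)(1 − 0.67706) = 0.93365
Series (wheel-speed sensor and [0.93365]): 0.95600 × 0.93365 = 0.89257
Parallel ([0.84981] and [0.89257]): 1 − (1 − 0.84981)(1 − 0.89257) = 0.984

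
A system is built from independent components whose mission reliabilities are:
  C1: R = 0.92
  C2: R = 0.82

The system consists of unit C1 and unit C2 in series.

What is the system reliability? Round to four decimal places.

0.7544

Series (C1 and C2): 0.920000 × 0.820000 = 0.7544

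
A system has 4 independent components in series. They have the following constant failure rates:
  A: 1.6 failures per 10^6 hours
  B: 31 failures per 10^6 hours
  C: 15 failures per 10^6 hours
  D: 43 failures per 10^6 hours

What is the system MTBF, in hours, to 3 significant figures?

Series of exponential components: λ_sys = Σ λ_i
λ_sys = 0.0000016 + 0.000031 + 0.000015 + 0.000043 = 9.0600e-05 /h
MTBF = 1 / λ_sys = 11000 h

11000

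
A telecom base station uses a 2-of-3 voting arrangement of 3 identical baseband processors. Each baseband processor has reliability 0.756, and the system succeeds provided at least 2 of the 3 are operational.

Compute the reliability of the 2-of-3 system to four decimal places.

R = Σ_{i=2}^{3} C(3,i) p^i (1−p)^{3−i} with p = 0.756
C(3,2)·0.756^2·0.244^1 = 0.418364
C(3,3)·0.756^3·0.244^0 = 0.432081
Sum = 0.8504

0.8504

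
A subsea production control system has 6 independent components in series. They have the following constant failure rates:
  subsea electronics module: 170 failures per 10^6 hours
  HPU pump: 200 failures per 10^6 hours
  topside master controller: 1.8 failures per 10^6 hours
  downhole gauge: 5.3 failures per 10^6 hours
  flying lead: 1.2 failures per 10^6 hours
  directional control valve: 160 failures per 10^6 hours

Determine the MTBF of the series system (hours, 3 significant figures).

1860

Series of exponential components: λ_sys = Σ λ_i
λ_sys = 0.00017 + 0.00020 + 0.0000018 + 0.0000053 + 0.0000012 + 0.00016 = 5.3830e-04 /h
MTBF = 1 / λ_sys = 1860 h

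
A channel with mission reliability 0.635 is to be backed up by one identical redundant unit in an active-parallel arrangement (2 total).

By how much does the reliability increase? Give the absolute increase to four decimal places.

0.2318

R_before = 0.635
R_after = 1 − (1 − 0.635)^2 = 0.8668
ΔR = 0.8668 − 0.635 = 0.2318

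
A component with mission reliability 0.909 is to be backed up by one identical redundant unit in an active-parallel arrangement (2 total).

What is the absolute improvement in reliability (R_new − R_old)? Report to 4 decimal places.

0.0827

R_before = 0.909
R_after = 1 − (1 − 0.909)^2 = 0.9917
ΔR = 0.9917 − 0.909 = 0.0827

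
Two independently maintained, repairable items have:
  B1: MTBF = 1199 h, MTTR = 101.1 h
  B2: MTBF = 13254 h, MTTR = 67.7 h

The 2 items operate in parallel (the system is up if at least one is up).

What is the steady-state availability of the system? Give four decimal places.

A(B1) = MTBF/(MTBF+MTTR) = 1199/(1199+101.1) = 0.922237
A(B2) = MTBF/(MTBF+MTTR) = 13254/(13254+67.7) = 0.994918
Parallel availability: 1 − (1 − 0.922237)(1 − 0.994918) = 0.9996

0.9996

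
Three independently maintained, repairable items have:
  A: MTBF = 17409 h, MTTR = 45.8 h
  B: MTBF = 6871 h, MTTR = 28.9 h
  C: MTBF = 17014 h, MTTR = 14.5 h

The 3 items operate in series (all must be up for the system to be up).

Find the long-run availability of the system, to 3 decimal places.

0.992

A(A) = MTBF/(MTBF+MTTR) = 17409/(17409+45.8) = 0.997376
A(B) = MTBF/(MTBF+MTTR) = 6871/(6871+28.9) = 0.995812
A(C) = MTBF/(MTBF+MTTR) = 17014/(17014+14.5) = 0.999148
Series availability: 0.997376 × 0.995812 × 0.999148 = 0.992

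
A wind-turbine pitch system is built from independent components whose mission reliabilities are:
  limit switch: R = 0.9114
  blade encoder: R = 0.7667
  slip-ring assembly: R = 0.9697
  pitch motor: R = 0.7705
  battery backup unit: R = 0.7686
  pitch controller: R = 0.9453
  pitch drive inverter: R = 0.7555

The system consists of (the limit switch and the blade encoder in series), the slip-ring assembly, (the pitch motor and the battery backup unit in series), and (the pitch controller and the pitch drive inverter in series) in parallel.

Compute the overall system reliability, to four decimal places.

Series (limit switch and blade encoder): 0.911400 × 0.766700 = 0.698770
Series (pitch motor and battery backup unit): 0.770500 × 0.768600 = 0.592206
Series (pitch controller and pitch drive inverter): 0.945300 × 0.755500 = 0.714174
Parallel ([0.698770], slip-ring assembly, [0.592206], and [0.714174]): 1 − (1 − 0.698770)(1 − 0.969700)(1 − 0.592206)(1 − 0.714174) = 0.9989

0.9989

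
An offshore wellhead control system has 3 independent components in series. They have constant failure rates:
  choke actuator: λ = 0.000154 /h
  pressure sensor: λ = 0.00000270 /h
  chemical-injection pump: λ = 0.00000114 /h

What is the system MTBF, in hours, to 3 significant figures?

Series of exponential components: λ_sys = Σ λ_i
λ_sys = 0.000154 + 0.00000270 + 0.00000114 = 1.5784e-04 /h
MTBF = 1 / λ_sys = 6340 h

6340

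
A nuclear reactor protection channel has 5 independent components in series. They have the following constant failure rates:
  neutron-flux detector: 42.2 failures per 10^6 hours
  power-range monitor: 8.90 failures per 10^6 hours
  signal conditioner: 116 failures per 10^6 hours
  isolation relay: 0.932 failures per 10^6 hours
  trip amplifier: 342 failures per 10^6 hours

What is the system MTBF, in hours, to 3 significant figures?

Series of exponential components: λ_sys = Σ λ_i
λ_sys = 0.0000422 + 0.00000890 + 0.000116 + 0.000000932 + 0.000342 = 5.1003e-04 /h
MTBF = 1 / λ_sys = 1960 h

1960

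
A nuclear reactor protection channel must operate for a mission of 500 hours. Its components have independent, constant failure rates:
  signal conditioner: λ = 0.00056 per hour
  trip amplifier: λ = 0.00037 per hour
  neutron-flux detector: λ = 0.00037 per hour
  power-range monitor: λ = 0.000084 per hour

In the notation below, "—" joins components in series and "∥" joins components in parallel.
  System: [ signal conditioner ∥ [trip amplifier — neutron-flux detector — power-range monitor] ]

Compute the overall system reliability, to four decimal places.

R(signal conditioner) = exp(−0.00056 × 500) = 0.755784
R(trip amplifier) = exp(−0.00037 × 500) = 0.831104
R(neutron-flux detector) = exp(−0.00037 × 500) = 0.831104
R(power-range monitor) = exp(−0.000084 × 500) = 0.958870
Series (trip amplifier, neutron-flux detector, and power-range monitor): 0.831104 × 0.831104 × 0.958870 = 0.662324
Parallel (signal conditioner and [0.662324]): 1 − (1 − 0.755784)(1 − 0.662324) = 0.9175

0.9175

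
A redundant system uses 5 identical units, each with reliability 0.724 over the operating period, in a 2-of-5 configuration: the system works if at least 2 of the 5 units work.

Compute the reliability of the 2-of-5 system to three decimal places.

R = Σ_{i=2}^{5} C(5,i) p^i (1−p)^{5−i} with p = 0.724
C(5,2)·0.724^2·0.276^3 = 0.11021
C(5,3)·0.724^3·0.276^2 = 0.28909
C(5,4)·0.724^4·0.276^1 = 0.37917
C(5,5)·0.724^5·0.276^0 = 0.19893
Sum = 0.977

0.977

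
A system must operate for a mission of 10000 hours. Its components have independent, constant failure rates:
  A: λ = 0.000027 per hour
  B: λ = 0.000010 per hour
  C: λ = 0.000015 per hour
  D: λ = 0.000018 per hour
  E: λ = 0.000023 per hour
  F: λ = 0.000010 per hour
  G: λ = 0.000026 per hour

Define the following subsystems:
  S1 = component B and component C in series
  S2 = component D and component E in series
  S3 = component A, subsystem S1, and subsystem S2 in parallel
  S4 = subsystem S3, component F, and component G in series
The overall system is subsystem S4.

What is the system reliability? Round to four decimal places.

R(A) = exp(−0.000027 × 10000) = 0.763379
R(B) = exp(−0.000010 × 10000) = 0.904837
R(C) = exp(−0.000015 × 10000) = 0.860708
R(D) = exp(−0.000018 × 10000) = 0.835270
R(E) = exp(−0.000023 × 10000) = 0.794534
R(F) = exp(−0.000010 × 10000) = 0.904837
R(G) = exp(−0.000026 × 10000) = 0.771052
Series (B and C): 0.904837 × 0.860708 = 0.778800
Series (D and E): 0.835270 × 0.794534 = 0.663650
Parallel (A, [0.778800], and [0.663650]): 1 − (1 − 0.763379)(1 − 0.778800)(1 − 0.663650) = 0.982395
Series ([0.982395], F, and G): 0.982395 × 0.904837 × 0.771052 = 0.6854

0.6854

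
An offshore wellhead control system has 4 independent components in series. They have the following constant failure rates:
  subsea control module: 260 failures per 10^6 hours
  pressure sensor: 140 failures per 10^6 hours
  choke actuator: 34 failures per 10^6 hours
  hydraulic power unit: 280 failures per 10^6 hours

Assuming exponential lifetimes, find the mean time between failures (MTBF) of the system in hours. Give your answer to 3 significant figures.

1400

Series of exponential components: λ_sys = Σ λ_i
λ_sys = 0.00026 + 0.00014 + 0.000034 + 0.00028 = 7.1400e-04 /h
MTBF = 1 / λ_sys = 1400 h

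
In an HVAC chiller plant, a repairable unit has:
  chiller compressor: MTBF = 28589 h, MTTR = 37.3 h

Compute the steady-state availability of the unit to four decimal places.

A(chiller compressor) = MTBF/(MTBF+MTTR) = 28589/(28589+37.3) = 0.9987

0.9987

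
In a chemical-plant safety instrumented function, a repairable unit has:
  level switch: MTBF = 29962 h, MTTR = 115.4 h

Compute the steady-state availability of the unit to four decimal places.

0.9962

A(level switch) = MTBF/(MTBF+MTTR) = 29962/(29962+115.4) = 0.9962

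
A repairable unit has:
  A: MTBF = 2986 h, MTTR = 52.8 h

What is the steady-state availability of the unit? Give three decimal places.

0.983

A(A) = MTBF/(MTBF+MTTR) = 2986/(2986+52.8) = 0.983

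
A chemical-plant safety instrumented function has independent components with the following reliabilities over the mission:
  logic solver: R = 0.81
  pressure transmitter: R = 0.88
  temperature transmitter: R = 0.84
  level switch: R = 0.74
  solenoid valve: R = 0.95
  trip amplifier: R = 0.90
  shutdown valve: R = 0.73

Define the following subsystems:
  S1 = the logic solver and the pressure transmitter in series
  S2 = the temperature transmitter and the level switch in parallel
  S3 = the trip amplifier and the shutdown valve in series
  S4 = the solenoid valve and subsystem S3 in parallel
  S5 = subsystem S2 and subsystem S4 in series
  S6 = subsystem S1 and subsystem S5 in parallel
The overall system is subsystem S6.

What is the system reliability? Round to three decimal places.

0.983

Series (logic solver and pressure transmitter): 0.81000 × 0.88000 = 0.71280
Parallel (temperature transmitter and level switch): 1 − (1 − 0.84000)(1 − 0.74000) = 0.95840
Series (trip amplifier and shutdown valve): 0.90000 × 0.73000 = 0.65700
Parallel (solenoid valve and [0.65700]): 1 − (1 − 0.95000)(1 − 0.65700) = 0.98285
Series ([0.95840] and [0.98285]): 0.95840 × 0.98285 = 0.94196
Parallel ([0.71280] and [0.94196]): 1 − (1 − 0.71280)(1 − 0.94196) = 0.983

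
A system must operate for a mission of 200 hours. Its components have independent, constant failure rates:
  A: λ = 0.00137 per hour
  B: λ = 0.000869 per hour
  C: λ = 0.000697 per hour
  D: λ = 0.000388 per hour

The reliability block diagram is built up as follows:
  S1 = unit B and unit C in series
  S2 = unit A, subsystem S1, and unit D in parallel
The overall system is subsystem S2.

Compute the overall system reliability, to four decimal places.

0.9952

R(A) = exp(−0.00137 × 200) = 0.760332
R(B) = exp(−0.000869 × 200) = 0.840465
R(C) = exp(−0.000697 × 200) = 0.869880
R(D) = exp(−0.000388 × 200) = 0.925334
Series (B and C): 0.840465 × 0.869880 = 0.731104
Parallel (A, [0.731104], and D): 1 − (1 − 0.760332)(1 − 0.731104)(1 − 0.925334) = 0.9952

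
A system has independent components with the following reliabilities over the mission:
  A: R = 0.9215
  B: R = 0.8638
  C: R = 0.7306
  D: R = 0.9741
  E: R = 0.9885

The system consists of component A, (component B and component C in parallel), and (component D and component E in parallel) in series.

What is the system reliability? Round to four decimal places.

0.8874

Parallel (B and C): 1 − (1 − 0.863800)(1 − 0.730600) = 0.963308
Parallel (D and E): 1 − (1 − 0.974100)(1 − 0.988500) = 0.999702
Series (A, [0.963308], and [0.999702]): 0.921500 × 0.963308 × 0.999702 = 0.8874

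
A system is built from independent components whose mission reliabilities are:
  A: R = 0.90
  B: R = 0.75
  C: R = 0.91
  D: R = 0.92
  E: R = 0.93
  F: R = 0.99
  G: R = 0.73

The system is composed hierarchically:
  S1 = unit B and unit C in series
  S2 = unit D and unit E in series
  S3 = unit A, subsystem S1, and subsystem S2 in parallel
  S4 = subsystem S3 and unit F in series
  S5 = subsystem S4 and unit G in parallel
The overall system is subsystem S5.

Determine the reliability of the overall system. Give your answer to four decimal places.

Series (B and C): 0.750000 × 0.910000 = 0.682500
Series (D and E): 0.920000 × 0.930000 = 0.855600
Parallel (A, [0.682500], and [0.855600]): 1 − (1 − 0.900000)(1 − 0.682500)(1 − 0.855600) = 0.995415
Series ([0.995415] and F): 0.995415 × 0.990000 = 0.985461
Parallel ([0.985461] and G): 1 − (1 − 0.985461)(1 − 0.730000) = 0.9961

0.9961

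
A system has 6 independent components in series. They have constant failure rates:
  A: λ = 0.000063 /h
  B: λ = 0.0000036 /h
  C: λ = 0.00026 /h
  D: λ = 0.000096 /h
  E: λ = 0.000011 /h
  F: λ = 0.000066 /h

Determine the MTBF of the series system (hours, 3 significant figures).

Series of exponential components: λ_sys = Σ λ_i
λ_sys = 0.000063 + 0.0000036 + 0.00026 + 0.000096 + 0.000011 + 0.000066 = 4.9960e-04 /h
MTBF = 1 / λ_sys = 2000 h

2000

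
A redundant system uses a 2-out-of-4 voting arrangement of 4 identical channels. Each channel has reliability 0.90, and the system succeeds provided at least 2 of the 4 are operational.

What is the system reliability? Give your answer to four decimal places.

0.9963

R = Σ_{i=2}^{4} C(4,i) p^i (1−p)^{4−i} with p = 0.90
C(4,2)·0.90^2·0.10^2 = 0.048600
C(4,3)·0.90^3·0.10^1 = 0.291600
C(4,4)·0.90^4·0.10^0 = 0.656100
Sum = 0.9963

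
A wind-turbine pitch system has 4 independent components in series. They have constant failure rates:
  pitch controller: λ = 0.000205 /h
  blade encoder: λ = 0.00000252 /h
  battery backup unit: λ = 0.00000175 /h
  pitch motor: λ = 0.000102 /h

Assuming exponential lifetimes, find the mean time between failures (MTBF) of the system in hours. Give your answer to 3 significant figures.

Series of exponential components: λ_sys = Σ λ_i
λ_sys = 0.000205 + 0.00000252 + 0.00000175 + 0.000102 = 3.1127e-04 /h
MTBF = 1 / λ_sys = 3210 h

3210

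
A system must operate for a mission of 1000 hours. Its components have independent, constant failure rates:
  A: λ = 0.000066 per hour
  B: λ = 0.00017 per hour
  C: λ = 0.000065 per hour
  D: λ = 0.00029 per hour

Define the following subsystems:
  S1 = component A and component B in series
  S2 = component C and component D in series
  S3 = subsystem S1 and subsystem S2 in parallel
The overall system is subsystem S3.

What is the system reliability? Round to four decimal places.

R(A) = exp(−0.000066 × 1000) = 0.936131
R(B) = exp(−0.00017 × 1000) = 0.843665
R(C) = exp(−0.000065 × 1000) = 0.937067
R(D) = exp(−0.00029 × 1000) = 0.748264
Series (A and B): 0.936131 × 0.843665 = 0.789781
Series (C and D): 0.937067 × 0.748264 = 0.701174
Parallel ([0.789781] and [0.701174]): 1 − (1 − 0.789781)(1 − 0.701174) = 0.9372

0.9372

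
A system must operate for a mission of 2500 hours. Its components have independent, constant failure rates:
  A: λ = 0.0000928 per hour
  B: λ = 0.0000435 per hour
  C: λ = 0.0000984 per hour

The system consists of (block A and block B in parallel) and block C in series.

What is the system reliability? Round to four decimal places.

0.7652

R(A) = exp(−0.0000928 × 2500) = 0.792946
R(B) = exp(−0.0000435 × 2500) = 0.896955
R(C) = exp(−0.0000984 × 2500) = 0.781922
Parallel (A and B): 1 − (1 − 0.792946)(1 − 0.896955) = 0.978664
Series ([0.978664] and C): 0.978664 × 0.781922 = 0.7652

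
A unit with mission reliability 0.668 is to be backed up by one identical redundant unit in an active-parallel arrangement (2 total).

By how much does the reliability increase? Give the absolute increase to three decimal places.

0.222

R_before = 0.668
R_after = 1 − (1 − 0.668)^2 = 0.890
ΔR = 0.890 − 0.668 = 0.222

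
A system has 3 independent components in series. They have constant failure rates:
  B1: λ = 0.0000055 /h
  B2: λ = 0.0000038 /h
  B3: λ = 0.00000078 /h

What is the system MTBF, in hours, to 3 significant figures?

Series of exponential components: λ_sys = Σ λ_i
λ_sys = 0.0000055 + 0.0000038 + 0.00000078 = 1.0080e-05 /h
MTBF = 1 / λ_sys = 99200 h

99200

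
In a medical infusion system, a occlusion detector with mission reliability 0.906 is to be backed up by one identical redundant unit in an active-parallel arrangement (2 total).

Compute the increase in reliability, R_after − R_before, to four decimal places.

0.0852

R_before = 0.906
R_after = 1 − (1 − 0.906)^2 = 0.9912
ΔR = 0.9912 − 0.906 = 0.0852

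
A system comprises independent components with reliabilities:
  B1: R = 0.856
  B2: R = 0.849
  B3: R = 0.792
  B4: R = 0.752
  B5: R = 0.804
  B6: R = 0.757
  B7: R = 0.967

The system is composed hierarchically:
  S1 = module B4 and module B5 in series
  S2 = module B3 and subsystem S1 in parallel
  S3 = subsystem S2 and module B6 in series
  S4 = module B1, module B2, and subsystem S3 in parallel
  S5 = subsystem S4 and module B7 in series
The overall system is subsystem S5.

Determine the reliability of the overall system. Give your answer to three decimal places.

Series (B4 and B5): 0.75200 × 0.80400 = 0.60461
Parallel (B3 and [0.60461]): 1 − (1 − 0.79200)(1 − 0.60461) = 0.91776
Series ([0.91776] and B6): 0.91776 × 0.75700 = 0.69474
Parallel (B1, B2, and [0.69474]): 1 − (1 − 0.85600)(1 − 0.84900)(1 − 0.69474) = 0.99336
Series ([0.99336] and B7): 0.99336 × 0.96700 = 0.961

0.961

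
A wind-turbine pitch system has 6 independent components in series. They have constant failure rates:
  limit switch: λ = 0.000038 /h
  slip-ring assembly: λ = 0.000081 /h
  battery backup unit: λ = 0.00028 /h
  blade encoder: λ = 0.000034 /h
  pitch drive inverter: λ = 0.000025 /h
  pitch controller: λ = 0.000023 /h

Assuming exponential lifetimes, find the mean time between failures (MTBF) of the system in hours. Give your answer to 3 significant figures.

Series of exponential components: λ_sys = Σ λ_i
λ_sys = 0.000038 + 0.000081 + 0.00028 + 0.000034 + 0.000025 + 0.000023 = 4.8100e-04 /h
MTBF = 1 / λ_sys = 2080 h

2080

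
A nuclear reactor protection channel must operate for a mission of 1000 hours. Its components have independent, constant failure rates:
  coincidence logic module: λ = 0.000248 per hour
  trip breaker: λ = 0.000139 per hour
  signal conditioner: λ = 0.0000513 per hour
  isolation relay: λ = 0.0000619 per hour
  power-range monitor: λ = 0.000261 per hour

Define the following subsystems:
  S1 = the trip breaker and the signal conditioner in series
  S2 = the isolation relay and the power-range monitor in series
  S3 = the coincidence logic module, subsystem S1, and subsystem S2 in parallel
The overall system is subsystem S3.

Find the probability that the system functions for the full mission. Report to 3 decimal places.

0.989

R(coincidence logic module) = exp(−0.000248 × 1000) = 0.78036
R(trip breaker) = exp(−0.000139 × 1000) = 0.87023
R(signal conditioner) = exp(−0.0000513 × 1000) = 0.94999
R(isolation relay) = exp(−0.0000619 × 1000) = 0.93998
R(power-range monitor) = exp(−0.000261 × 1000) = 0.77028
Series (trip breaker and signal conditioner): 0.87023 × 0.94999 = 0.82671
Series (isolation relay and power-range monitor): 0.93998 × 0.77028 = 0.72405
Parallel (coincidence logic module, [0.82671], and [0.72405]): 1 − (1 − 0.78036)(1 − 0.82671)(1 − 0.72405) = 0.989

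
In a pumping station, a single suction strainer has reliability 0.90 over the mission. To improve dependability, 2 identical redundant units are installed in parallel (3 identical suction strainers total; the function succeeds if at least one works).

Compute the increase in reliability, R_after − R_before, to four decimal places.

0.0990

R_before = 0.90
R_after = 1 − (1 − 0.90)^3 = 0.9990
ΔR = 0.9990 − 0.90 = 0.0990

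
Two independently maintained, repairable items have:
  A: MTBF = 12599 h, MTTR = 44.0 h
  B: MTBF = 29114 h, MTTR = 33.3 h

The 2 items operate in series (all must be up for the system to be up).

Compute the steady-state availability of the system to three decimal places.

0.995

A(A) = MTBF/(MTBF+MTTR) = 12599/(12599+44.0) = 0.996520
A(B) = MTBF/(MTBF+MTTR) = 29114/(29114+33.3) = 0.998858
Series availability: 0.996520 × 0.998858 = 0.995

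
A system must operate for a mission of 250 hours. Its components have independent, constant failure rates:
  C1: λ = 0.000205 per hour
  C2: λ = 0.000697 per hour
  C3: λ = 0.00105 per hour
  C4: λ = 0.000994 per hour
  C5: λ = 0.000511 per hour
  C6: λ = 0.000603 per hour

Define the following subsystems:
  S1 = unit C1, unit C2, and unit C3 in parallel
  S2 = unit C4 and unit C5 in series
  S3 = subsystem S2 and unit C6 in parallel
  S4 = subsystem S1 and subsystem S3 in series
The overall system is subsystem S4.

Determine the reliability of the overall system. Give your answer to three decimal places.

0.954

R(C1) = exp(−0.000205 × 250) = 0.95004
R(C2) = exp(−0.000697 × 250) = 0.84009
R(C3) = exp(−0.00105 × 250) = 0.76913
R(C4) = exp(−0.000994 × 250) = 0.77997
R(C5) = exp(−0.000511 × 250) = 0.88007
R(C6) = exp(−0.000603 × 250) = 0.86006
Parallel (C1, C2, and C3): 1 − (1 − 0.95004)(1 − 0.84009)(1 − 0.76913) = 0.99816
Series (C4 and C5): 0.77997 × 0.88007 = 0.68643
Parallel ([0.68643] and C6): 1 − (1 − 0.68643)(1 − 0.86006) = 0.95612
Series ([0.99816] and [0.95612]): 0.99816 × 0.95612 = 0.954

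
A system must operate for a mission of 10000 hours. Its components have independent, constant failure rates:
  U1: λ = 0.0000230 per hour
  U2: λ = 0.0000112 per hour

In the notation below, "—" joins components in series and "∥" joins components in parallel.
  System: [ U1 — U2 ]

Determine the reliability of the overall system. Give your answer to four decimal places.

R(U1) = exp(−0.0000230 × 10000) = 0.794534
R(U2) = exp(−0.0000112 × 10000) = 0.894044
Series (U1 and U2): 0.794534 × 0.894044 = 0.7103

0.7103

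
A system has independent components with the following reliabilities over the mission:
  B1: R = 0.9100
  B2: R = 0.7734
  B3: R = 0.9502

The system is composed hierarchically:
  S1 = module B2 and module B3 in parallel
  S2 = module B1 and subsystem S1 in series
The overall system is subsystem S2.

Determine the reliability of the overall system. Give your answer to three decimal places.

Parallel (B2 and B3): 1 − (1 − 0.77340)(1 − 0.95020) = 0.98872
Series (B1 and [0.98872]): 0.91000 × 0.98872 = 0.900

0.900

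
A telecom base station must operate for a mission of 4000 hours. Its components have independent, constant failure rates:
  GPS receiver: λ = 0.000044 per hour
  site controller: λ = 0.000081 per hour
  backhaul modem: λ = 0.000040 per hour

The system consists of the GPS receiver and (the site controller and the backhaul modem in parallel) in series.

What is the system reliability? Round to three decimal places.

0.804

R(GPS receiver) = exp(−0.000044 × 4000) = 0.83862
R(site controller) = exp(−0.000081 × 4000) = 0.72325
R(backhaul modem) = exp(−0.000040 × 4000) = 0.85214
Parallel (site controller and backhaul modem): 1 − (1 − 0.72325)(1 − 0.85214) = 0.95908
Series (GPS receiver and [0.95908]): 0.83862 × 0.95908 = 0.804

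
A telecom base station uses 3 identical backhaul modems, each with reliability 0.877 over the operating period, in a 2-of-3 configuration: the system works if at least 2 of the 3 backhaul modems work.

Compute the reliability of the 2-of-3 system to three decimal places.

R = Σ_{i=2}^{3} C(3,i) p^i (1−p)^{3−i} with p = 0.877
C(3,2)·0.877^2·0.123^1 = 0.28381
C(3,3)·0.877^3·0.123^0 = 0.67453
Sum = 0.958

0.958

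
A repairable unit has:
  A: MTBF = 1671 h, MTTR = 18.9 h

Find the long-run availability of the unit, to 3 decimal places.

0.989

A(A) = MTBF/(MTBF+MTTR) = 1671/(1671+18.9) = 0.989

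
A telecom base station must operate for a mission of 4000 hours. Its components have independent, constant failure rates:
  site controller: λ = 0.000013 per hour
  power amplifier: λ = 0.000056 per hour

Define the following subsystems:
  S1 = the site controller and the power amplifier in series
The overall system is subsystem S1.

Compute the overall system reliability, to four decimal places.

0.7588

R(site controller) = exp(−0.000013 × 4000) = 0.949329
R(power amplifier) = exp(−0.000056 × 4000) = 0.799315
Series (site controller and power amplifier): 0.949329 × 0.799315 = 0.7588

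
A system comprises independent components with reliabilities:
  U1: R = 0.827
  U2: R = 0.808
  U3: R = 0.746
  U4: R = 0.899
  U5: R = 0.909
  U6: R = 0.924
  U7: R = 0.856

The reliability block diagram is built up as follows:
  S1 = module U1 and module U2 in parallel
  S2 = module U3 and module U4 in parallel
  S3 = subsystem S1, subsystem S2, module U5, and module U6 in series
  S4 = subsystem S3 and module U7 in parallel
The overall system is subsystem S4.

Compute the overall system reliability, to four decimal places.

Parallel (U1 and U2): 1 − (1 − 0.827000)(1 − 0.808000) = 0.966784
Parallel (U3 and U4): 1 − (1 − 0.746000)(1 − 0.899000) = 0.974346
Series ([0.966784], [0.974346], U5, and U6): 0.966784 × 0.974346 × 0.909000 × 0.924000 = 0.791186
Parallel ([0.791186] and U7): 1 − (1 − 0.791186)(1 − 0.856000) = 0.9699

0.9699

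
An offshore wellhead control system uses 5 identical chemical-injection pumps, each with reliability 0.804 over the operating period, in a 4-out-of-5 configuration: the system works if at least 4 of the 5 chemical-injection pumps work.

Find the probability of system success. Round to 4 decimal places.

0.7455

R = Σ_{i=4}^{5} C(5,i) p^i (1−p)^{5−i} with p = 0.804
C(5,4)·0.804^4·0.196^1 = 0.409497
C(5,5)·0.804^5·0.196^0 = 0.335954
Sum = 0.7455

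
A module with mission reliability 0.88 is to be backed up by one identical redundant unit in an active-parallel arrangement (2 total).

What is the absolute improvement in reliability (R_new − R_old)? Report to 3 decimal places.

R_before = 0.88
R_after = 1 − (1 − 0.88)^2 = 0.986
ΔR = 0.986 − 0.88 = 0.106

0.106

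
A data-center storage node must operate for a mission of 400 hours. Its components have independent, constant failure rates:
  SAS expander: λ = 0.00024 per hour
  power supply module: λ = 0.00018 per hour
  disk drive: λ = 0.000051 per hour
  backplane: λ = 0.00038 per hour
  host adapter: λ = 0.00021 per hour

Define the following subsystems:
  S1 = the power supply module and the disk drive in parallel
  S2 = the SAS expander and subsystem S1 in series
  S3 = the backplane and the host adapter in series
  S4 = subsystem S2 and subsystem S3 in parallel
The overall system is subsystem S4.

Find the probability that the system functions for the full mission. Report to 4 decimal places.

0.9805

R(SAS expander) = exp(−0.00024 × 400) = 0.908464
R(power supply module) = exp(−0.00018 × 400) = 0.930531
R(disk drive) = exp(−0.000051 × 400) = 0.979807
R(backplane) = exp(−0.00038 × 400) = 0.858988
R(host adapter) = exp(−0.00021 × 400) = 0.919431
Parallel (power supply module and disk drive): 1 − (1 − 0.930531)(1 − 0.979807) = 0.998597
Series (SAS expander and [0.998597]): 0.908464 × 0.998597 = 0.907189
Series (backplane and host adapter): 0.858988 × 0.919431 = 0.789780
Parallel ([0.907189] and [0.789780]): 1 − (1 − 0.907189)(1 − 0.789780) = 0.9805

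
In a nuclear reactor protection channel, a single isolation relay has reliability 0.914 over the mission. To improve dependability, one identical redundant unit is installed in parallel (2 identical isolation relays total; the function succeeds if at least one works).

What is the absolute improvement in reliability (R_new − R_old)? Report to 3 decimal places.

0.079

R_before = 0.914
R_after = 1 − (1 − 0.914)^2 = 0.993
ΔR = 0.993 − 0.914 = 0.079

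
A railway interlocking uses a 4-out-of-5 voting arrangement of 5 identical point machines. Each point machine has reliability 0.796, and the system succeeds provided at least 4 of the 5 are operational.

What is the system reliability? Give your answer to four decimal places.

R = Σ_{i=4}^{5} C(5,i) p^i (1−p)^{5−i} with p = 0.796
C(5,4)·0.796^4·0.204^1 = 0.409499
C(5,5)·0.796^5·0.204^0 = 0.319570
Sum = 0.7291

0.7291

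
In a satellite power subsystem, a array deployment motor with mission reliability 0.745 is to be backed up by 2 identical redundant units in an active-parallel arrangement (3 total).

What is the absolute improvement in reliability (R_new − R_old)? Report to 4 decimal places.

0.2384

R_before = 0.745
R_after = 1 − (1 − 0.745)^3 = 0.9834
ΔR = 0.9834 − 0.745 = 0.2384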